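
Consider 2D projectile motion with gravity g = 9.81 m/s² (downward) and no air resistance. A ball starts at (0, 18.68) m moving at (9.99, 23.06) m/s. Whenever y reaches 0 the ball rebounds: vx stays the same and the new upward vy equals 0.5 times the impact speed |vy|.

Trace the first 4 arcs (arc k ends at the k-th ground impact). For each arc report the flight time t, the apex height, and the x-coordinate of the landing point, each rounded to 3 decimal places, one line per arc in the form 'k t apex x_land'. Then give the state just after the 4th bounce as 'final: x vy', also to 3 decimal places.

Arc 1: start y=18.680, vy=23.060 → t=5.406, apex=45.783, x_land=54.004, impact vy=-29.971
  bounce: vy ← 0.5·29.971 = 14.986
Arc 2: start y=0.000, vy=14.986 → t=3.055, apex=11.446, x_land=84.525, impact vy=-14.986
  bounce: vy ← 0.5·14.986 = 7.493
Arc 3: start y=0.000, vy=7.493 → t=1.528, apex=2.861, x_land=99.786, impact vy=-7.493
  bounce: vy ← 0.5·7.493 = 3.746
Arc 4: start y=0.000, vy=3.746 → t=0.764, apex=0.715, x_land=107.416, impact vy=-3.746
  bounce: vy ← 0.5·3.746 = 1.873

1 5.406 45.783 54.004
2 3.055 11.446 84.525
3 1.528 2.861 99.786
4 0.764 0.715 107.416
final: 107.416 1.873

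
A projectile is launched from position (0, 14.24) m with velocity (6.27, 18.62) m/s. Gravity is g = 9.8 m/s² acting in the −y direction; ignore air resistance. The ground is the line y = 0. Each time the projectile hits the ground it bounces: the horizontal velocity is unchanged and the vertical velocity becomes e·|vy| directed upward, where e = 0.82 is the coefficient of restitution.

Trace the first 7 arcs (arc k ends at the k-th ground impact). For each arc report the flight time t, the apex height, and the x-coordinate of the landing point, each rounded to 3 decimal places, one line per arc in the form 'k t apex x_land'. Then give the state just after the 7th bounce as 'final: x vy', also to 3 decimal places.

Arc 1: start y=14.240, vy=18.620 → t=4.453, apex=31.929, x_land=27.918, impact vy=-25.016
  bounce: vy ← 0.82·25.016 = 20.513
Arc 2: start y=0.000, vy=20.513 → t=4.186, apex=21.469, x_land=54.167, impact vy=-20.513
  bounce: vy ← 0.82·20.513 = 16.821
Arc 3: start y=0.000, vy=16.821 → t=3.433, apex=14.436, x_land=75.691, impact vy=-16.821
  bounce: vy ← 0.82·16.821 = 13.793
Arc 4: start y=0.000, vy=13.793 → t=2.815, apex=9.707, x_land=93.340, impact vy=-13.793
  bounce: vy ← 0.82·13.793 = 11.310
Arc 5: start y=0.000, vy=11.310 → t=2.308, apex=6.527, x_land=107.813, impact vy=-11.310
  bounce: vy ← 0.82·11.310 = 9.274
Arc 6: start y=0.000, vy=9.274 → t=1.893, apex=4.389, x_land=119.680, impact vy=-9.274
  bounce: vy ← 0.82·9.274 = 7.605
Arc 7: start y=0.000, vy=7.605 → t=1.552, apex=2.951, x_land=129.412, impact vy=-7.605
  bounce: vy ← 0.82·7.605 = 6.236

1 4.453 31.929 27.918
2 4.186 21.469 54.167
3 3.433 14.436 75.691
4 2.815 9.707 93.340
5 2.308 6.527 107.813
6 1.893 4.389 119.680
7 1.552 2.951 129.412
final: 129.412 6.236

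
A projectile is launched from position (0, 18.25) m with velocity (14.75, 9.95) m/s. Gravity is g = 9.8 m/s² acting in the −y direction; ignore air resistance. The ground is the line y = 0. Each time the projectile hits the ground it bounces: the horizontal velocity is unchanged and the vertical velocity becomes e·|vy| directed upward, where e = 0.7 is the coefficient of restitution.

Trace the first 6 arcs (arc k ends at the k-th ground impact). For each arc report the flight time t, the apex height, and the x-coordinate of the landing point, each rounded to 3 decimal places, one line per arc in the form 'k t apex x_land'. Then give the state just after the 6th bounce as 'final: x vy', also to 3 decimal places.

Arc 1: start y=18.250, vy=9.950 → t=3.196, apex=23.301, x_land=47.141, impact vy=-21.371
  bounce: vy ← 0.7·21.371 = 14.959
Arc 2: start y=0.000, vy=14.959 → t=3.053, apex=11.418, x_land=92.172, impact vy=-14.959
  bounce: vy ← 0.7·14.959 = 10.472
Arc 3: start y=0.000, vy=10.472 → t=2.137, apex=5.595, x_land=123.693, impact vy=-10.472
  bounce: vy ← 0.7·10.472 = 7.330
Arc 4: start y=0.000, vy=7.330 → t=1.496, apex=2.741, x_land=145.758, impact vy=-7.330
  bounce: vy ← 0.7·7.330 = 5.131
Arc 5: start y=0.000, vy=5.131 → t=1.047, apex=1.343, x_land=161.204, impact vy=-5.131
  bounce: vy ← 0.7·5.131 = 3.592
Arc 6: start y=0.000, vy=3.592 → t=0.733, apex=0.658, x_land=172.016, impact vy=-3.592
  bounce: vy ← 0.7·3.592 = 2.514

1 3.196 23.301 47.141
2 3.053 11.418 92.172
3 2.137 5.595 123.693
4 1.496 2.741 145.758
5 1.047 1.343 161.204
6 0.733 0.658 172.016
final: 172.016 2.514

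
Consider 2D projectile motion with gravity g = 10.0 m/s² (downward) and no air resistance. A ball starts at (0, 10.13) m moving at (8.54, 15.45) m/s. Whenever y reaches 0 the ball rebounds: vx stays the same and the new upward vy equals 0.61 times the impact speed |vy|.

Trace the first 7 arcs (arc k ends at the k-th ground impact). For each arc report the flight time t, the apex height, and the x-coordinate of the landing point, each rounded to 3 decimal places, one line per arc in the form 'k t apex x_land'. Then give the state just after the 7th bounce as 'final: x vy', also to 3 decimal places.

1 3.646 22.065 31.134
2 2.563 8.210 53.021
3 1.563 3.055 66.372
4 0.954 1.137 74.517
5 0.582 0.423 79.485
6 0.355 0.157 82.515
7 0.216 0.059 84.364
final: 84.364 0.660

Arc 1: start y=10.130, vy=15.450 → t=3.646, apex=22.065, x_land=31.134, impact vy=-21.007
  bounce: vy ← 0.61·21.007 = 12.814
Arc 2: start y=0.000, vy=12.814 → t=2.563, apex=8.210, x_land=53.021, impact vy=-12.814
  bounce: vy ← 0.61·12.814 = 7.817
Arc 3: start y=0.000, vy=7.817 → t=1.563, apex=3.055, x_land=66.372, impact vy=-7.817
  bounce: vy ← 0.61·7.817 = 4.768
Arc 4: start y=0.000, vy=4.768 → t=0.954, apex=1.137, x_land=74.517, impact vy=-4.768
  bounce: vy ← 0.61·4.768 = 2.909
Arc 5: start y=0.000, vy=2.909 → t=0.582, apex=0.423, x_land=79.485, impact vy=-2.909
  bounce: vy ← 0.61·2.909 = 1.774
Arc 6: start y=0.000, vy=1.774 → t=0.355, apex=0.157, x_land=82.515, impact vy=-1.774
  bounce: vy ← 0.61·1.774 = 1.082
Arc 7: start y=0.000, vy=1.082 → t=0.216, apex=0.059, x_land=84.364, impact vy=-1.082
  bounce: vy ← 0.61·1.082 = 0.660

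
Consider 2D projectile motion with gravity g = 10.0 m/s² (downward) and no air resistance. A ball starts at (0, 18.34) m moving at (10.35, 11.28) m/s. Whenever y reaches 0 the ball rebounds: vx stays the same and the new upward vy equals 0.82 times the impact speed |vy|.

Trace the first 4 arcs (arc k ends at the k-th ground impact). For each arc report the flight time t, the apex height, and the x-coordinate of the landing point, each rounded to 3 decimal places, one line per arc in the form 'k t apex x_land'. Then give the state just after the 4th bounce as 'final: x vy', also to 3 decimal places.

Arc 1: start y=18.340, vy=11.280 → t=3.351, apex=24.702, x_land=34.680, impact vy=-22.227
  bounce: vy ← 0.82·22.227 = 18.226
Arc 2: start y=0.000, vy=18.226 → t=3.645, apex=16.610, x_land=72.408, impact vy=-18.226
  bounce: vy ← 0.82·18.226 = 14.945
Arc 3: start y=0.000, vy=14.945 → t=2.989, apex=11.168, x_land=103.345, impact vy=-14.945
  bounce: vy ← 0.82·14.945 = 12.255
Arc 4: start y=0.000, vy=12.255 → t=2.451, apex=7.510, x_land=128.713, impact vy=-12.255
  bounce: vy ← 0.82·12.255 = 10.049

1 3.351 24.702 34.680
2 3.645 16.610 72.408
3 2.989 11.168 103.345
4 2.451 7.510 128.713
final: 128.713 10.049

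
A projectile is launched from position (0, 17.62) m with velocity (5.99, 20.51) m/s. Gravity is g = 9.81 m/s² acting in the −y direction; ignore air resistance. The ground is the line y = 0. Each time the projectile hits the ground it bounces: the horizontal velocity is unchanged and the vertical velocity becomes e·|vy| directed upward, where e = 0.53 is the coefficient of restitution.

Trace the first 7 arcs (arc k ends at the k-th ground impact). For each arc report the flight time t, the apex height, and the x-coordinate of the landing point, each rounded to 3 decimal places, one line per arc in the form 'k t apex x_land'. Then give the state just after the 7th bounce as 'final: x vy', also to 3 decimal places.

1 4.913 39.060 29.427
2 2.991 10.972 47.345
3 1.585 3.082 56.841
4 0.840 0.866 61.874
5 0.445 0.243 64.542
6 0.236 0.068 65.955
7 0.125 0.019 66.705
final: 66.705 0.325

Arc 1: start y=17.620, vy=20.510 → t=4.913, apex=39.060, x_land=29.427, impact vy=-27.683
  bounce: vy ← 0.53·27.683 = 14.672
Arc 2: start y=0.000, vy=14.672 → t=2.991, apex=10.972, x_land=47.345, impact vy=-14.672
  bounce: vy ← 0.53·14.672 = 7.776
Arc 3: start y=0.000, vy=7.776 → t=1.585, apex=3.082, x_land=56.841, impact vy=-7.776
  bounce: vy ← 0.53·7.776 = 4.121
Arc 4: start y=0.000, vy=4.121 → t=0.840, apex=0.866, x_land=61.874, impact vy=-4.121
  bounce: vy ← 0.53·4.121 = 2.184
Arc 5: start y=0.000, vy=2.184 → t=0.445, apex=0.243, x_land=64.542, impact vy=-2.184
  bounce: vy ← 0.53·2.184 = 1.158
Arc 6: start y=0.000, vy=1.158 → t=0.236, apex=0.068, x_land=65.955, impact vy=-1.158
  bounce: vy ← 0.53·1.158 = 0.614
Arc 7: start y=0.000, vy=0.614 → t=0.125, apex=0.019, x_land=66.705, impact vy=-0.614
  bounce: vy ← 0.53·0.614 = 0.325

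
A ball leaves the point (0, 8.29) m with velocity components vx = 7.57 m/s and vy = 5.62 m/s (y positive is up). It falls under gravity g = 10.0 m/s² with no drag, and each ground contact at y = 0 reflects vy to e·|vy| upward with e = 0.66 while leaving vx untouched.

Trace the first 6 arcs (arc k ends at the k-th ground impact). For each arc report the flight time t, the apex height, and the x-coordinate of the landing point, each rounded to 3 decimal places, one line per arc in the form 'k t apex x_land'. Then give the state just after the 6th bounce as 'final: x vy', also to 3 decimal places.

Arc 1: start y=8.290, vy=5.620 → t=1.967, apex=9.869, x_land=14.890, impact vy=-14.049
  bounce: vy ← 0.66·14.049 = 9.273
Arc 2: start y=0.000, vy=9.273 → t=1.855, apex=4.299, x_land=28.928, impact vy=-9.273
  bounce: vy ← 0.66·9.273 = 6.120
Arc 3: start y=0.000, vy=6.120 → t=1.224, apex=1.873, x_land=38.194, impact vy=-6.120
  bounce: vy ← 0.66·6.120 = 4.039
Arc 4: start y=0.000, vy=4.039 → t=0.808, apex=0.816, x_land=44.309, impact vy=-4.039
  bounce: vy ← 0.66·4.039 = 2.666
Arc 5: start y=0.000, vy=2.666 → t=0.533, apex=0.355, x_land=48.345, impact vy=-2.666
  bounce: vy ← 0.66·2.666 = 1.759
Arc 6: start y=0.000, vy=1.759 → t=0.352, apex=0.155, x_land=51.009, impact vy=-1.759
  bounce: vy ← 0.66·1.759 = 1.161

1 1.967 9.869 14.890
2 1.855 4.299 28.928
3 1.224 1.873 38.194
4 0.808 0.816 44.309
5 0.533 0.355 48.345
6 0.352 0.155 51.009
final: 51.009 1.161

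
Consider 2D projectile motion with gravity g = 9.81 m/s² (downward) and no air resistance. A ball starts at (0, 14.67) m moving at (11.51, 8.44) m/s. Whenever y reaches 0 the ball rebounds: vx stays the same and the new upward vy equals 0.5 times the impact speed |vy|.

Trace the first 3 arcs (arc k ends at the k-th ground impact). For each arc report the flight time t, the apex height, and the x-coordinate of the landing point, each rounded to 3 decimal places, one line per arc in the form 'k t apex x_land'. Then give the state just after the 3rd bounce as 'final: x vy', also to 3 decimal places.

Arc 1: start y=14.670, vy=8.440 → t=2.792, apex=18.301, x_land=32.135, impact vy=-18.949
  bounce: vy ← 0.5·18.949 = 9.474
Arc 2: start y=0.000, vy=9.474 → t=1.932, apex=4.575, x_land=54.368, impact vy=-9.474
  bounce: vy ← 0.5·9.474 = 4.737
Arc 3: start y=0.000, vy=4.737 → t=0.966, apex=1.144, x_land=65.484, impact vy=-4.737
  bounce: vy ← 0.5·4.737 = 2.369

1 2.792 18.301 32.135
2 1.932 4.575 54.368
3 0.966 1.144 65.484
final: 65.484 2.369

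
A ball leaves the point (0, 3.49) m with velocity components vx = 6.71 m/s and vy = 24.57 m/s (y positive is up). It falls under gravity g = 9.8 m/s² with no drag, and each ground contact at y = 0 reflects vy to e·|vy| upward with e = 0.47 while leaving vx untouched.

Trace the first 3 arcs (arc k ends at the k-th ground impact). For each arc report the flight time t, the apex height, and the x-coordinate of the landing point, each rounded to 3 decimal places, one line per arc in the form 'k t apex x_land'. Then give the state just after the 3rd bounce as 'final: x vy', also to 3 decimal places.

1 5.153 34.290 34.573
2 2.487 7.575 51.259
3 1.169 1.673 59.101
final: 59.101 2.692

Arc 1: start y=3.490, vy=24.570 → t=5.153, apex=34.290, x_land=34.573, impact vy=-25.925
  bounce: vy ← 0.47·25.925 = 12.185
Arc 2: start y=0.000, vy=12.185 → t=2.487, apex=7.575, x_land=51.259, impact vy=-12.185
  bounce: vy ← 0.47·12.185 = 5.727
Arc 3: start y=0.000, vy=5.727 → t=1.169, apex=1.673, x_land=59.101, impact vy=-5.727
  bounce: vy ← 0.47·5.727 = 2.692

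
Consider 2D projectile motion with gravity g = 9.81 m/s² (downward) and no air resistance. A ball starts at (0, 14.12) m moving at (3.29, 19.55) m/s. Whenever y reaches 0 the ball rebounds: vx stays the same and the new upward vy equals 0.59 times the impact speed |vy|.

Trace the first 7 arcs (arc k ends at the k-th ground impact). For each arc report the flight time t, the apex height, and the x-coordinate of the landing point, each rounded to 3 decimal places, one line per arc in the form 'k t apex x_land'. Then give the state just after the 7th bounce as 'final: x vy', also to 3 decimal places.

1 4.610 33.600 15.167
2 3.088 11.696 25.328
3 1.822 4.071 31.323
4 1.075 1.417 34.860
5 0.634 0.493 36.947
6 0.374 0.172 38.178
7 0.221 0.060 38.905
final: 38.905 0.639

Arc 1: start y=14.120, vy=19.550 → t=4.610, apex=33.600, x_land=15.167, impact vy=-25.676
  bounce: vy ← 0.59·25.676 = 15.149
Arc 2: start y=0.000, vy=15.149 → t=3.088, apex=11.696, x_land=25.328, impact vy=-15.149
  bounce: vy ← 0.59·15.149 = 8.938
Arc 3: start y=0.000, vy=8.938 → t=1.822, apex=4.071, x_land=31.323, impact vy=-8.938
  bounce: vy ← 0.59·8.938 = 5.273
Arc 4: start y=0.000, vy=5.273 → t=1.075, apex=1.417, x_land=34.860, impact vy=-5.273
  bounce: vy ← 0.59·5.273 = 3.111
Arc 5: start y=0.000, vy=3.111 → t=0.634, apex=0.493, x_land=36.947, impact vy=-3.111
  bounce: vy ← 0.59·3.111 = 1.836
Arc 6: start y=0.000, vy=1.836 → t=0.374, apex=0.172, x_land=38.178, impact vy=-1.836
  bounce: vy ← 0.59·1.836 = 1.083
Arc 7: start y=0.000, vy=1.083 → t=0.221, apex=0.060, x_land=38.905, impact vy=-1.083
  bounce: vy ← 0.59·1.083 = 0.639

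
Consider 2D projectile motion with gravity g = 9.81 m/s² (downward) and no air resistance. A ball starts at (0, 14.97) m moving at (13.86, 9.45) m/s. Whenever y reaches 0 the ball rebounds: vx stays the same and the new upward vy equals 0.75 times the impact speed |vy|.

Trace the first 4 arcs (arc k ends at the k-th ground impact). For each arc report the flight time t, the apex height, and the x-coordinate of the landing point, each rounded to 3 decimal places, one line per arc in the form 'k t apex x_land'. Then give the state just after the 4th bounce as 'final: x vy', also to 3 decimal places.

1 2.958 19.522 41.002
2 2.992 10.981 82.477
3 2.244 6.177 113.584
4 1.683 3.474 136.914
final: 136.914 6.192

Arc 1: start y=14.970, vy=9.450 → t=2.958, apex=19.522, x_land=41.002, impact vy=-19.571
  bounce: vy ← 0.75·19.571 = 14.678
Arc 2: start y=0.000, vy=14.678 → t=2.992, apex=10.981, x_land=82.477, impact vy=-14.678
  bounce: vy ← 0.75·14.678 = 11.009
Arc 3: start y=0.000, vy=11.009 → t=2.244, apex=6.177, x_land=113.584, impact vy=-11.009
  bounce: vy ← 0.75·11.009 = 8.256
Arc 4: start y=0.000, vy=8.256 → t=1.683, apex=3.474, x_land=136.914, impact vy=-8.256
  bounce: vy ← 0.75·8.256 = 6.192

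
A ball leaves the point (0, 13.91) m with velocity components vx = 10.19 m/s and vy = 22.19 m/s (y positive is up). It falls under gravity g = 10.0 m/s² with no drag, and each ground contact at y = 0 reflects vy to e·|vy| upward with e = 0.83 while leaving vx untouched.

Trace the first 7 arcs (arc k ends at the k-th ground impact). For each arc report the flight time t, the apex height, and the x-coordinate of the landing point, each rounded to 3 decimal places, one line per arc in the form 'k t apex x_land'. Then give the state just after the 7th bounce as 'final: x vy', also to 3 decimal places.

1 4.995 38.530 50.899
2 4.608 26.543 97.855
3 3.825 18.286 136.829
4 3.175 12.597 169.177
5 2.635 8.678 196.026
6 2.187 5.978 218.311
7 1.815 4.118 236.808
final: 236.808 7.533

Arc 1: start y=13.910, vy=22.190 → t=4.995, apex=38.530, x_land=50.899, impact vy=-27.760
  bounce: vy ← 0.83·27.760 = 23.040
Arc 2: start y=0.000, vy=23.040 → t=4.608, apex=26.543, x_land=97.855, impact vy=-23.040
  bounce: vy ← 0.83·23.040 = 19.124
Arc 3: start y=0.000, vy=19.124 → t=3.825, apex=18.286, x_land=136.829, impact vy=-19.124
  bounce: vy ← 0.83·19.124 = 15.873
Arc 4: start y=0.000, vy=15.873 → t=3.175, apex=12.597, x_land=169.177, impact vy=-15.873
  bounce: vy ← 0.83·15.873 = 13.174
Arc 5: start y=0.000, vy=13.174 → t=2.635, apex=8.678, x_land=196.026, impact vy=-13.174
  bounce: vy ← 0.83·13.174 = 10.935
Arc 6: start y=0.000, vy=10.935 → t=2.187, apex=5.978, x_land=218.311, impact vy=-10.935
  bounce: vy ← 0.83·10.935 = 9.076
Arc 7: start y=0.000, vy=9.076 → t=1.815, apex=4.118, x_land=236.808, impact vy=-9.076
  bounce: vy ← 0.83·9.076 = 7.533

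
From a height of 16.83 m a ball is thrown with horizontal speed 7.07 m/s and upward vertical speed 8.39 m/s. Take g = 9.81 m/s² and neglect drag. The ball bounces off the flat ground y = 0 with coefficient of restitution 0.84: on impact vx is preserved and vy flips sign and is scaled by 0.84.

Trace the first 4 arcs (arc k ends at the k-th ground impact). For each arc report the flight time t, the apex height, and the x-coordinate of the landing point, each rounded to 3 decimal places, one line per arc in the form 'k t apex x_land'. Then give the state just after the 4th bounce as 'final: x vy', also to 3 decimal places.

1 2.896 20.418 20.471
2 3.428 14.407 44.705
3 2.879 10.165 65.061
4 2.419 7.173 82.160
final: 82.160 9.965

Arc 1: start y=16.830, vy=8.390 → t=2.896, apex=20.418, x_land=20.471, impact vy=-20.015
  bounce: vy ← 0.84·20.015 = 16.813
Arc 2: start y=0.000, vy=16.813 → t=3.428, apex=14.407, x_land=44.705, impact vy=-16.813
  bounce: vy ← 0.84·16.813 = 14.123
Arc 3: start y=0.000, vy=14.123 → t=2.879, apex=10.165, x_land=65.061, impact vy=-14.123
  bounce: vy ← 0.84·14.123 = 11.863
Arc 4: start y=0.000, vy=11.863 → t=2.419, apex=7.173, x_land=82.160, impact vy=-11.863
  bounce: vy ← 0.84·11.863 = 9.965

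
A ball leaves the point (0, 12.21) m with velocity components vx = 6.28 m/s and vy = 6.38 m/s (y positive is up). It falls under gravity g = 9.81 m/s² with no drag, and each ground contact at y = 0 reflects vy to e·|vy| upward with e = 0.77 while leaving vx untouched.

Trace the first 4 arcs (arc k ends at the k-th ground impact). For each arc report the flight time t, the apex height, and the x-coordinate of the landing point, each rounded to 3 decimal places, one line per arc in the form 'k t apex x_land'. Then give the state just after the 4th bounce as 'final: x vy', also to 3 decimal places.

1 2.357 14.285 14.801
2 2.628 8.469 31.306
3 2.024 5.021 44.014
4 1.558 2.977 53.799
final: 53.799 5.885

Arc 1: start y=12.210, vy=6.380 → t=2.357, apex=14.285, x_land=14.801, impact vy=-16.741
  bounce: vy ← 0.77·16.741 = 12.891
Arc 2: start y=0.000, vy=12.891 → t=2.628, apex=8.469, x_land=31.306, impact vy=-12.891
  bounce: vy ← 0.77·12.891 = 9.926
Arc 3: start y=0.000, vy=9.926 → t=2.024, apex=5.021, x_land=44.014, impact vy=-9.926
  bounce: vy ← 0.77·9.926 = 7.643
Arc 4: start y=0.000, vy=7.643 → t=1.558, apex=2.977, x_land=53.799, impact vy=-7.643
  bounce: vy ← 0.77·7.643 = 5.885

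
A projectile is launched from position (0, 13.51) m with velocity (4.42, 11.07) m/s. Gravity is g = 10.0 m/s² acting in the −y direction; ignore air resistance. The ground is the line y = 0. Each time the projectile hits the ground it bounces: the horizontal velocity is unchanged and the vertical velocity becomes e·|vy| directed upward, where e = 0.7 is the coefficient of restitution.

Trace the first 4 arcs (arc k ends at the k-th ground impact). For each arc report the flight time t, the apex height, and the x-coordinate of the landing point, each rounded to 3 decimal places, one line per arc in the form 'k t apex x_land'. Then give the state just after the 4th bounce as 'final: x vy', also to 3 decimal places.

Arc 1: start y=13.510, vy=11.070 → t=3.089, apex=19.637, x_land=13.652, impact vy=-19.818
  bounce: vy ← 0.7·19.818 = 13.872
Arc 2: start y=0.000, vy=13.872 → t=2.774, apex=9.622, x_land=25.916, impact vy=-13.872
  bounce: vy ← 0.7·13.872 = 9.711
Arc 3: start y=0.000, vy=9.711 → t=1.942, apex=4.715, x_land=34.500, impact vy=-9.711
  bounce: vy ← 0.7·9.711 = 6.798
Arc 4: start y=0.000, vy=6.798 → t=1.360, apex=2.310, x_land=40.509, impact vy=-6.798
  bounce: vy ← 0.7·6.798 = 4.758

1 3.089 19.637 13.652
2 2.774 9.622 25.916
3 1.942 4.715 34.500
4 1.360 2.310 40.509
final: 40.509 4.758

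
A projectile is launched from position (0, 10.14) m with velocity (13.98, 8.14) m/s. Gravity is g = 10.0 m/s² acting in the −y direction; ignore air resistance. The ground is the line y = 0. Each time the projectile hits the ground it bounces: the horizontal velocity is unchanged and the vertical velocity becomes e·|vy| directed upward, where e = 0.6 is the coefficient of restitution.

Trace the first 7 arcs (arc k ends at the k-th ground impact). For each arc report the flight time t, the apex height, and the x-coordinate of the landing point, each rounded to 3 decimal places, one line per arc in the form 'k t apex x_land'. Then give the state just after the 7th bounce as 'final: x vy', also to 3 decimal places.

Arc 1: start y=10.140, vy=8.140 → t=2.454, apex=13.453, x_land=34.311, impact vy=-16.403
  bounce: vy ← 0.6·16.403 = 9.842
Arc 2: start y=0.000, vy=9.842 → t=1.968, apex=4.843, x_land=61.829, impact vy=-9.842
  bounce: vy ← 0.6·9.842 = 5.905
Arc 3: start y=0.000, vy=5.905 → t=1.181, apex=1.744, x_land=78.340, impact vy=-5.905
  bounce: vy ← 0.6·5.905 = 3.543
Arc 4: start y=0.000, vy=3.543 → t=0.709, apex=0.628, x_land=88.246, impact vy=-3.543
  bounce: vy ← 0.6·3.543 = 2.126
Arc 5: start y=0.000, vy=2.126 → t=0.425, apex=0.226, x_land=94.190, impact vy=-2.126
  bounce: vy ← 0.6·2.126 = 1.276
Arc 6: start y=0.000, vy=1.276 → t=0.255, apex=0.081, x_land=97.756, impact vy=-1.276
  bounce: vy ← 0.6·1.276 = 0.765
Arc 7: start y=0.000, vy=0.765 → t=0.153, apex=0.029, x_land=99.896, impact vy=-0.765
  bounce: vy ← 0.6·0.765 = 0.459

1 2.454 13.453 34.311
2 1.968 4.843 61.829
3 1.181 1.744 78.340
4 0.709 0.628 88.246
5 0.425 0.226 94.190
6 0.255 0.081 97.756
7 0.153 0.029 99.896
final: 99.896 0.459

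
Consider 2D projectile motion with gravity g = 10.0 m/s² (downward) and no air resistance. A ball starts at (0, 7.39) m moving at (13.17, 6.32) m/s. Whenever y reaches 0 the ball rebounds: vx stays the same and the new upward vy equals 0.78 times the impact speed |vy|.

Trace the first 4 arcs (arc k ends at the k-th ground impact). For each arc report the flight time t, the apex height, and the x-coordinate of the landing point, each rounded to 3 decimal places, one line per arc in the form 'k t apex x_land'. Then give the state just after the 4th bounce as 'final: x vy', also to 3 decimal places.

Arc 1: start y=7.390, vy=6.320 → t=2.002, apex=9.387, x_land=26.369, impact vy=-13.702
  bounce: vy ← 0.78·13.702 = 10.687
Arc 2: start y=0.000, vy=10.687 → t=2.137, apex=5.711, x_land=54.520, impact vy=-10.687
  bounce: vy ← 0.78·10.687 = 8.336
Arc 3: start y=0.000, vy=8.336 → t=1.667, apex=3.475, x_land=76.477, impact vy=-8.336
  bounce: vy ← 0.78·8.336 = 6.502
Arc 4: start y=0.000, vy=6.502 → t=1.300, apex=2.114, x_land=93.604, impact vy=-6.502
  bounce: vy ← 0.78·6.502 = 5.072

1 2.002 9.387 26.369
2 2.137 5.711 54.520
3 1.667 3.475 76.477
4 1.300 2.114 93.604
final: 93.604 5.072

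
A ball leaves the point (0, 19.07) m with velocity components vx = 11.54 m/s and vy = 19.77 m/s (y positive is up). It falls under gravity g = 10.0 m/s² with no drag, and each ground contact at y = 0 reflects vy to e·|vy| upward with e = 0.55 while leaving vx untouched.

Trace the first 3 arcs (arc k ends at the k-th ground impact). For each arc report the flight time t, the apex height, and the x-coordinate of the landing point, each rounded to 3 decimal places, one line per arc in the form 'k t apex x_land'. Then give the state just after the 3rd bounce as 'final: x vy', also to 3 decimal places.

1 4.756 38.613 54.884
2 3.057 11.680 90.160
3 1.681 3.533 109.561
final: 109.561 4.623

Arc 1: start y=19.070, vy=19.770 → t=4.756, apex=38.613, x_land=54.884, impact vy=-27.789
  bounce: vy ← 0.55·27.789 = 15.284
Arc 2: start y=0.000, vy=15.284 → t=3.057, apex=11.680, x_land=90.160, impact vy=-15.284
  bounce: vy ← 0.55·15.284 = 8.406
Arc 3: start y=0.000, vy=8.406 → t=1.681, apex=3.533, x_land=109.561, impact vy=-8.406
  bounce: vy ← 0.55·8.406 = 4.623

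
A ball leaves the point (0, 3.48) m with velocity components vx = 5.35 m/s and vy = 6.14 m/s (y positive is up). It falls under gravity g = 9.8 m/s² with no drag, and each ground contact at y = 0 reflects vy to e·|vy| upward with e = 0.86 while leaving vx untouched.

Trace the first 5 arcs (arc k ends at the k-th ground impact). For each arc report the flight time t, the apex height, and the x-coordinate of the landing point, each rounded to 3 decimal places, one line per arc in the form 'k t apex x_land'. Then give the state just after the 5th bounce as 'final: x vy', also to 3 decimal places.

1 1.677 5.403 8.970
2 1.806 3.996 18.633
3 1.553 2.956 26.944
4 1.336 2.186 34.090
5 1.149 1.617 40.237
final: 40.237 4.841

Arc 1: start y=3.480, vy=6.140 → t=1.677, apex=5.403, x_land=8.970, impact vy=-10.291
  bounce: vy ← 0.86·10.291 = 8.850
Arc 2: start y=0.000, vy=8.850 → t=1.806, apex=3.996, x_land=18.633, impact vy=-8.850
  bounce: vy ← 0.86·8.850 = 7.611
Arc 3: start y=0.000, vy=7.611 → t=1.553, apex=2.956, x_land=26.944, impact vy=-7.611
  bounce: vy ← 0.86·7.611 = 6.546
Arc 4: start y=0.000, vy=6.546 → t=1.336, apex=2.186, x_land=34.090, impact vy=-6.546
  bounce: vy ← 0.86·6.546 = 5.629
Arc 5: start y=0.000, vy=5.629 → t=1.149, apex=1.617, x_land=40.237, impact vy=-5.629
  bounce: vy ← 0.86·5.629 = 4.841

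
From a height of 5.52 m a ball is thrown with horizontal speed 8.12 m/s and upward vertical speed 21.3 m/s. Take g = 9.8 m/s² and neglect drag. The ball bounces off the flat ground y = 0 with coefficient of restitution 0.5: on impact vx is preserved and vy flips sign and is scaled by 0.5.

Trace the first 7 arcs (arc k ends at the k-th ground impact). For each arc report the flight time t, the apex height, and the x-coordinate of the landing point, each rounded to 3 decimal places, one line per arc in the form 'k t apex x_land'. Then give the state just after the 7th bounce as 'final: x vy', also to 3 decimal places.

Arc 1: start y=5.520, vy=21.300 → t=4.592, apex=28.667, x_land=37.289, impact vy=-23.704
  bounce: vy ← 0.5·23.704 = 11.852
Arc 2: start y=0.000, vy=11.852 → t=2.419, apex=7.167, x_land=56.930, impact vy=-11.852
  bounce: vy ← 0.5·11.852 = 5.926
Arc 3: start y=0.000, vy=5.926 → t=1.209, apex=1.792, x_land=66.750, impact vy=-5.926
  bounce: vy ← 0.5·5.926 = 2.963
Arc 4: start y=0.000, vy=2.963 → t=0.605, apex=0.448, x_land=71.660, impact vy=-2.963
  bounce: vy ← 0.5·2.963 = 1.482
Arc 5: start y=0.000, vy=1.482 → t=0.302, apex=0.112, x_land=74.115, impact vy=-1.482
  bounce: vy ← 0.5·1.482 = 0.741
Arc 6: start y=0.000, vy=0.741 → t=0.151, apex=0.028, x_land=75.343, impact vy=-0.741
  bounce: vy ← 0.5·0.741 = 0.370
Arc 7: start y=0.000, vy=0.370 → t=0.076, apex=0.007, x_land=75.956, impact vy=-0.370
  bounce: vy ← 0.5·0.370 = 0.185

1 4.592 28.667 37.289
2 2.419 7.167 56.930
3 1.209 1.792 66.750
4 0.605 0.448 71.660
5 0.302 0.112 74.115
6 0.151 0.028 75.343
7 0.076 0.007 75.956
final: 75.956 0.185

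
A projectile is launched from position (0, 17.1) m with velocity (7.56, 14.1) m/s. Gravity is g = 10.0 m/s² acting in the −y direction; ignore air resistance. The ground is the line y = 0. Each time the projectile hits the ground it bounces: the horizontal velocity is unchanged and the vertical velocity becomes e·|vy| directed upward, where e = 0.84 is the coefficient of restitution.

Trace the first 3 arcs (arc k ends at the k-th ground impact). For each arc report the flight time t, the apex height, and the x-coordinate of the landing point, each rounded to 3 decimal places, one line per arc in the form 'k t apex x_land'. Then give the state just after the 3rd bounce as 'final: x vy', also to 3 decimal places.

1 3.736 27.041 28.241
2 3.907 19.080 57.777
3 3.282 13.463 82.587
final: 82.587 13.784

Arc 1: start y=17.100, vy=14.100 → t=3.736, apex=27.041, x_land=28.241, impact vy=-23.255
  bounce: vy ← 0.84·23.255 = 19.534
Arc 2: start y=0.000, vy=19.534 → t=3.907, apex=19.080, x_land=57.777, impact vy=-19.534
  bounce: vy ← 0.84·19.534 = 16.409
Arc 3: start y=0.000, vy=16.409 → t=3.282, apex=13.463, x_land=82.587, impact vy=-16.409
  bounce: vy ← 0.84·16.409 = 13.784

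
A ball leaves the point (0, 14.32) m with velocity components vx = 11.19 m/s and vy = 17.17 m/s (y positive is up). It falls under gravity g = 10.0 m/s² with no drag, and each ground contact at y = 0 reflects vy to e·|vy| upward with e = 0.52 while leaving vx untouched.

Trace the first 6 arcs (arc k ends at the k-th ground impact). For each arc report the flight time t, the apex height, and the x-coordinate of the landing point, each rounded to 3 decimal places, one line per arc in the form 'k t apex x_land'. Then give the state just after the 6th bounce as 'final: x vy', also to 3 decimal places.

Arc 1: start y=14.320, vy=17.170 → t=4.128, apex=29.060, x_land=46.190, impact vy=-24.108
  bounce: vy ← 0.52·24.108 = 12.536
Arc 2: start y=0.000, vy=12.536 → t=2.507, apex=7.858, x_land=74.247, impact vy=-12.536
  bounce: vy ← 0.52·12.536 = 6.519
Arc 3: start y=0.000, vy=6.519 → t=1.304, apex=2.125, x_land=88.836, impact vy=-6.519
  bounce: vy ← 0.52·6.519 = 3.390
Arc 4: start y=0.000, vy=3.390 → t=0.678, apex=0.575, x_land=96.422, impact vy=-3.390
  bounce: vy ← 0.52·3.390 = 1.763
Arc 5: start y=0.000, vy=1.763 → t=0.353, apex=0.155, x_land=100.367, impact vy=-1.763
  bounce: vy ← 0.52·1.763 = 0.917
Arc 6: start y=0.000, vy=0.917 → t=0.183, apex=0.042, x_land=102.419, impact vy=-0.917
  bounce: vy ← 0.52·0.917 = 0.477

1 4.128 29.060 46.190
2 2.507 7.858 74.247
3 1.304 2.125 88.836
4 0.678 0.575 96.422
5 0.353 0.155 100.367
6 0.183 0.042 102.419
final: 102.419 0.477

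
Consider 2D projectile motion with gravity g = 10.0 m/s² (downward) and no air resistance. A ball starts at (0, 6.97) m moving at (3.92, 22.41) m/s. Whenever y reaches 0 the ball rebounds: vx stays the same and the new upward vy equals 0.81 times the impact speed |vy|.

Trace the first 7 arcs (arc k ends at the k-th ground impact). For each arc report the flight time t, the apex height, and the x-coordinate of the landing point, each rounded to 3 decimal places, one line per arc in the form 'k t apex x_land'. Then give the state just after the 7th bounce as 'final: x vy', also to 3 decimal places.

1 4.774 32.080 18.714
2 4.103 21.048 34.800
3 3.324 13.810 47.829
4 2.692 9.060 58.383
5 2.181 5.945 66.931
6 1.766 3.900 73.855
7 1.431 2.559 79.464
final: 79.464 5.795

Arc 1: start y=6.970, vy=22.410 → t=4.774, apex=32.080, x_land=18.714, impact vy=-25.330
  bounce: vy ← 0.81·25.330 = 20.517
Arc 2: start y=0.000, vy=20.517 → t=4.103, apex=21.048, x_land=34.800, impact vy=-20.517
  bounce: vy ← 0.81·20.517 = 16.619
Arc 3: start y=0.000, vy=16.619 → t=3.324, apex=13.810, x_land=47.829, impact vy=-16.619
  bounce: vy ← 0.81·16.619 = 13.461
Arc 4: start y=0.000, vy=13.461 → t=2.692, apex=9.060, x_land=58.383, impact vy=-13.461
  bounce: vy ← 0.81·13.461 = 10.904
Arc 5: start y=0.000, vy=10.904 → t=2.181, apex=5.945, x_land=66.931, impact vy=-10.904
  bounce: vy ← 0.81·10.904 = 8.832
Arc 6: start y=0.000, vy=8.832 → t=1.766, apex=3.900, x_land=73.855, impact vy=-8.832
  bounce: vy ← 0.81·8.832 = 7.154
Arc 7: start y=0.000, vy=7.154 → t=1.431, apex=2.559, x_land=79.464, impact vy=-7.154
  bounce: vy ← 0.81·7.154 = 5.795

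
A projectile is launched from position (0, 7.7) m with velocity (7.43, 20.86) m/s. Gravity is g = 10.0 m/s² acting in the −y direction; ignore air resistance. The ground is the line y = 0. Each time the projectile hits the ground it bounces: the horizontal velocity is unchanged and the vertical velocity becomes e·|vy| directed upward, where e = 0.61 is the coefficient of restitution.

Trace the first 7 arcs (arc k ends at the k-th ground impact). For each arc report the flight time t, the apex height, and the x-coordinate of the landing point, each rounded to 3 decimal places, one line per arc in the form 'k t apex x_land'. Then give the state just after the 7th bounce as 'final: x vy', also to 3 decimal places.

Arc 1: start y=7.700, vy=20.860 → t=4.513, apex=29.457, x_land=33.533, impact vy=-24.272
  bounce: vy ← 0.61·24.272 = 14.806
Arc 2: start y=0.000, vy=14.806 → t=2.961, apex=10.961, x_land=55.535, impact vy=-14.806
  bounce: vy ← 0.61·14.806 = 9.032
Arc 3: start y=0.000, vy=9.032 → t=1.806, apex=4.079, x_land=68.956, impact vy=-9.032
  bounce: vy ← 0.61·9.032 = 5.509
Arc 4: start y=0.000, vy=5.509 → t=1.102, apex=1.518, x_land=77.143, impact vy=-5.509
  bounce: vy ← 0.61·5.509 = 3.361
Arc 5: start y=0.000, vy=3.361 → t=0.672, apex=0.565, x_land=82.137, impact vy=-3.361
  bounce: vy ← 0.61·3.361 = 2.050
Arc 6: start y=0.000, vy=2.050 → t=0.410, apex=0.210, x_land=85.183, impact vy=-2.050
  bounce: vy ← 0.61·2.050 = 1.251
Arc 7: start y=0.000, vy=1.251 → t=0.250, apex=0.078, x_land=87.042, impact vy=-1.251
  bounce: vy ← 0.61·1.251 = 0.763

1 4.513 29.457 33.533
2 2.961 10.961 55.535
3 1.806 4.079 68.956
4 1.102 1.518 77.143
5 0.672 0.565 82.137
6 0.410 0.210 85.183
7 0.250 0.078 87.042
final: 87.042 0.763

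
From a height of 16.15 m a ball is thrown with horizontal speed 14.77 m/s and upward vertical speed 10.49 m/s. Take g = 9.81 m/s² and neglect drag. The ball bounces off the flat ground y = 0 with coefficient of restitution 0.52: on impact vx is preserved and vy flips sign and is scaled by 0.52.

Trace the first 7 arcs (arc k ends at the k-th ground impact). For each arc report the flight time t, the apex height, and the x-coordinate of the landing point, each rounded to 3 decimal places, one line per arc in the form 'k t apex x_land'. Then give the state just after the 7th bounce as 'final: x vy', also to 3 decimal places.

Arc 1: start y=16.150, vy=10.490 → t=3.175, apex=21.759, x_land=46.902, impact vy=-20.662
  bounce: vy ← 0.52·20.662 = 10.744
Arc 2: start y=0.000, vy=10.744 → t=2.190, apex=5.884, x_land=79.255, impact vy=-10.744
  bounce: vy ← 0.52·10.744 = 5.587
Arc 3: start y=0.000, vy=5.587 → t=1.139, apex=1.591, x_land=96.078, impact vy=-5.587
  bounce: vy ← 0.52·5.587 = 2.905
Arc 4: start y=0.000, vy=2.905 → t=0.592, apex=0.430, x_land=104.826, impact vy=-2.905
  bounce: vy ← 0.52·2.905 = 1.511
Arc 5: start y=0.000, vy=1.511 → t=0.308, apex=0.116, x_land=109.375, impact vy=-1.511
  bounce: vy ← 0.52·1.511 = 0.786
Arc 6: start y=0.000, vy=0.786 → t=0.160, apex=0.031, x_land=111.741, impact vy=-0.786
  bounce: vy ← 0.52·0.786 = 0.408
Arc 7: start y=0.000, vy=0.408 → t=0.083, apex=0.009, x_land=112.971, impact vy=-0.408
  bounce: vy ← 0.52·0.408 = 0.212

1 3.175 21.759 46.902
2 2.190 5.884 79.255
3 1.139 1.591 96.078
4 0.592 0.430 104.826
5 0.308 0.116 109.375
6 0.160 0.031 111.741
7 0.083 0.009 112.971
final: 112.971 0.212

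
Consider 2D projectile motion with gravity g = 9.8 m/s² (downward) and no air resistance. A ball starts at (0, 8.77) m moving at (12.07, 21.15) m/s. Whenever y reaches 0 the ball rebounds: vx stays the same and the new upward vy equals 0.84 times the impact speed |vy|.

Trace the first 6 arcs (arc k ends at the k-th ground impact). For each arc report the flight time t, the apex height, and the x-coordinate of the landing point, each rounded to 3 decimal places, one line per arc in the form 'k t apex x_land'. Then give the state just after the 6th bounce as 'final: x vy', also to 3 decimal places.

Arc 1: start y=8.770, vy=21.150 → t=4.697, apex=31.593, x_land=56.697, impact vy=-24.884
  bounce: vy ← 0.84·24.884 = 20.903
Arc 2: start y=0.000, vy=20.903 → t=4.266, apex=22.292, x_land=108.186, impact vy=-20.903
  bounce: vy ← 0.84·20.903 = 17.558
Arc 3: start y=0.000, vy=17.558 → t=3.583, apex=15.729, x_land=151.436, impact vy=-17.558
  bounce: vy ← 0.84·17.558 = 14.749
Arc 4: start y=0.000, vy=14.749 → t=3.010, apex=11.098, x_land=187.766, impact vy=-14.749
  bounce: vy ← 0.84·14.749 = 12.389
Arc 5: start y=0.000, vy=12.389 → t=2.528, apex=7.831, x_land=218.284, impact vy=-12.389
  bounce: vy ← 0.84·12.389 = 10.407
Arc 6: start y=0.000, vy=10.407 → t=2.124, apex=5.526, x_land=243.919, impact vy=-10.407
  bounce: vy ← 0.84·10.407 = 8.742

1 4.697 31.593 56.697
2 4.266 22.292 108.186
3 3.583 15.729 151.436
4 3.010 11.098 187.766
5 2.528 7.831 218.284
6 2.124 5.526 243.919
final: 243.919 8.742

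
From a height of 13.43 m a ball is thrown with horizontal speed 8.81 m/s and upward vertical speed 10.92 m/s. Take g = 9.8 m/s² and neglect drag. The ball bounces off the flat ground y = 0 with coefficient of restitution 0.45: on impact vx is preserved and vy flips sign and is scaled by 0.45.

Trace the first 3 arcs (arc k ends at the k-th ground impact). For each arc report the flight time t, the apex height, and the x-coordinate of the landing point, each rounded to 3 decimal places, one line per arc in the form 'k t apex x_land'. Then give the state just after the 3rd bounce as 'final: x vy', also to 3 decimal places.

Arc 1: start y=13.430, vy=10.920 → t=3.110, apex=19.514, x_land=27.398, impact vy=-19.557
  bounce: vy ← 0.45·19.557 = 8.801
Arc 2: start y=0.000, vy=8.801 → t=1.796, apex=3.952, x_land=43.221, impact vy=-8.801
  bounce: vy ← 0.45·8.801 = 3.960
Arc 3: start y=0.000, vy=3.960 → t=0.808, apex=0.800, x_land=50.342, impact vy=-3.960
  bounce: vy ← 0.45·3.960 = 1.782

1 3.110 19.514 27.398
2 1.796 3.952 43.221
3 0.808 0.800 50.342
final: 50.342 1.782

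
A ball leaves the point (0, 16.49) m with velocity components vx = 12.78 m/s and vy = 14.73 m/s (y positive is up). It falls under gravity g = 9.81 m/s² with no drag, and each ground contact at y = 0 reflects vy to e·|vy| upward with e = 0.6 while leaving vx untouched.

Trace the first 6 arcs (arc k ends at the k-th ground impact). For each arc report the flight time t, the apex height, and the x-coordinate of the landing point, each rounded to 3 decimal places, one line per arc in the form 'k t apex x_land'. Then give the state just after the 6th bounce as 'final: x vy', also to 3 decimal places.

1 3.871 27.549 49.477
2 2.844 9.918 85.822
3 1.706 3.570 107.629
4 1.024 1.285 120.713
5 0.614 0.463 128.563
6 0.369 0.167 133.274
final: 133.274 1.085

Arc 1: start y=16.490, vy=14.730 → t=3.871, apex=27.549, x_land=49.477, impact vy=-23.249
  bounce: vy ← 0.6·23.249 = 13.949
Arc 2: start y=0.000, vy=13.949 → t=2.844, apex=9.918, x_land=85.822, impact vy=-13.949
  bounce: vy ← 0.6·13.949 = 8.370
Arc 3: start y=0.000, vy=8.370 → t=1.706, apex=3.570, x_land=107.629, impact vy=-8.370
  bounce: vy ← 0.6·8.370 = 5.022
Arc 4: start y=0.000, vy=5.022 → t=1.024, apex=1.285, x_land=120.713, impact vy=-5.022
  bounce: vy ← 0.6·5.022 = 3.013
Arc 5: start y=0.000, vy=3.013 → t=0.614, apex=0.463, x_land=128.563, impact vy=-3.013
  bounce: vy ← 0.6·3.013 = 1.808
Arc 6: start y=0.000, vy=1.808 → t=0.369, apex=0.167, x_land=133.274, impact vy=-1.808
  bounce: vy ← 0.6·1.808 = 1.085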